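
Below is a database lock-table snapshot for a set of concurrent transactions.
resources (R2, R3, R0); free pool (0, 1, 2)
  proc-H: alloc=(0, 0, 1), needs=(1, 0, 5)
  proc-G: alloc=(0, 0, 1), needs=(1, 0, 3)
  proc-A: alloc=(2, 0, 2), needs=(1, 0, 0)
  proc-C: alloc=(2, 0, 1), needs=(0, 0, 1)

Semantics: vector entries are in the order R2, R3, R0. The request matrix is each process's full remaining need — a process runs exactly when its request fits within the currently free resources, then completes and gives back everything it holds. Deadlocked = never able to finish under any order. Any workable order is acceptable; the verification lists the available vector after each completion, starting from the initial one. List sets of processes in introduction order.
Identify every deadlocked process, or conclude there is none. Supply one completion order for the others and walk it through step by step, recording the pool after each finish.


The deadlocked set is empty.
Key observation: starting with proc-C, each completion frees enough for the next — no one is permanently blocked.
The rest can finish in the order proc-C, proc-G, proc-A, proc-H. Step-by-step check:
  pool = (0, 1, 2)
  proc-C: need (0, 0, 1) fits (0, 1, 2); releases (2, 0, 1), pool now (2, 1, 3)
  proc-G: need (1, 0, 3) fits (2, 1, 3); releases (0, 0, 1), pool now (2, 1, 4)
  proc-A: need (1, 0, 0) fits (2, 1, 4); releases (2, 0, 2), pool now (4, 1, 6)
  proc-H: need (1, 0, 5) fits (4, 1, 6); releases (0, 0, 1), pool now (4, 1, 7)


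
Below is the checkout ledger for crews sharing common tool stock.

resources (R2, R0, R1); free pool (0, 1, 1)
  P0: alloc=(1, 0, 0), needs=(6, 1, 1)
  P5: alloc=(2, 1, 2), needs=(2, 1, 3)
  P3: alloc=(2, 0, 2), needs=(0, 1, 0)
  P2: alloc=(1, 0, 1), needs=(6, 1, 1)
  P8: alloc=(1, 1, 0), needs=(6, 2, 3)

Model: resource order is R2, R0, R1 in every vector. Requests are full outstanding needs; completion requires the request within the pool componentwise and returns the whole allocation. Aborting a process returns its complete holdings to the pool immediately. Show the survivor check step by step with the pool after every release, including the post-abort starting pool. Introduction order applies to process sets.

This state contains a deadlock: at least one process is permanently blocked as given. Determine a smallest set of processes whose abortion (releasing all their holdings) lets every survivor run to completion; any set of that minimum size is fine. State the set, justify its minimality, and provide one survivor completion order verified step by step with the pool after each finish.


Minimum abort set: P0 and P2.
Key observation: no ordering could ever have run P8 before the abort of P0 and P2; with (2, 0, 1) back in the pool it fits at step 3.
No one abort is enough; case by case: P0 alone leaves P2 blocked (short on R2); P5 alone leaves P0 blocked (short on R2); P3 alone leaves P0 blocked (short on R2); P2 alone leaves P0 blocked (short on R2); P8 alone leaves P0 blocked (short on R2).
The survivors complete as P3, P5, P8. Check, step by step (starting from the post-abort pool):
  pool = (2, 1, 2)
  P3 needs (0, 1, 0) <= (2, 1, 2) -> finishes; pool += (2, 0, 2) = (4, 1, 4)
  P5 needs (2, 1, 3) <= (4, 1, 4) -> finishes; pool += (2, 1, 2) = (6, 2, 6)
  P8 needs (6, 2, 3) <= (6, 2, 6) -> finishes; pool += (1, 1, 0) = (7, 3, 6)


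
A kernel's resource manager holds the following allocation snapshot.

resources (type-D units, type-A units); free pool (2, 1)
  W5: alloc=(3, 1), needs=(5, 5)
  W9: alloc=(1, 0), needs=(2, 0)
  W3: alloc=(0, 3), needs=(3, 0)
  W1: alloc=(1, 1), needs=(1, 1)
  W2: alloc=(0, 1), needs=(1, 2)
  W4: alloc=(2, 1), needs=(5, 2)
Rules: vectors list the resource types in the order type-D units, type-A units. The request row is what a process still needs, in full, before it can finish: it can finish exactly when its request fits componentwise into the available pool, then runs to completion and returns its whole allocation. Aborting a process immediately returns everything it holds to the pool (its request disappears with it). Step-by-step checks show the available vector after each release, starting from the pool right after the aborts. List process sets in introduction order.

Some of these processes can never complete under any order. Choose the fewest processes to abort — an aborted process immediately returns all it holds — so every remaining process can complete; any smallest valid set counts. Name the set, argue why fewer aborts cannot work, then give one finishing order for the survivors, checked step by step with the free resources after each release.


Abort W5.
Key observation: W4 could never have finished before the abort; with (3, 1) returned by W5, it fits at step 5.
Minimality: the empty abort set fails — the state is deadlocked as it stands.
Survivors finish in the order: W2, W1, W9, W3, W4. Step-by-step check (pool after the aborts first):
  pool = (5, 2)
  W2: need (1, 2) fits (5, 2); releases (0, 1), pool now (5, 3)
  W1: need (1, 1) fits (5, 3); releases (1, 1), pool now (6, 4)
  W9: need (2, 0) fits (6, 4); releases (1, 0), pool now (7, 4)
  W3: need (3, 0) fits (7, 4); releases (0, 3), pool now (7, 7)
  W4: need (5, 2) fits (7, 7); releases (2, 1), pool now (9, 8)


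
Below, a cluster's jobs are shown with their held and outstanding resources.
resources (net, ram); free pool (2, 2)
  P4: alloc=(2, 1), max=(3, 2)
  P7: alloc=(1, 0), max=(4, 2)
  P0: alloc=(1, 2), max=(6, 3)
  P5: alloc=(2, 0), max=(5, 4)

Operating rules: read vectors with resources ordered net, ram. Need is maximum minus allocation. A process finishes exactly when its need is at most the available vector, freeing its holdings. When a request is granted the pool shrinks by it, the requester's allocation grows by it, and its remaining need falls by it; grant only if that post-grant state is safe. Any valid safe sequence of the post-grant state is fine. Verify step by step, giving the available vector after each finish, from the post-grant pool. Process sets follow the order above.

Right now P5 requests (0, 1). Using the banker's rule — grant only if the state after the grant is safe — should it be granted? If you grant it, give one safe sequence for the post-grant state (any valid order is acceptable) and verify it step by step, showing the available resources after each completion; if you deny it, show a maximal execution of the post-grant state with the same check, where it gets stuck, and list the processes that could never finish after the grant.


GRANT: granting preserves safety; a valid post-grant sequence is P4, P7, P0, P5.
Key observation: granting shrinks the pool to (2, 1), yet P4 still fits and the chain goes through.
Verifying the post-grant state step by step:
  pool = (2, 1)
  P4: need (1, 1) fits (2, 1); releases (2, 1), pool now (4, 2)
  P7: need (3, 2) fits (4, 2); releases (1, 0), pool now (5, 2)
  P0: need (5, 1) fits (5, 2); releases (1, 2), pool now (6, 4)
  P5: need (3, 3) fits (6, 4); releases (2, 1), pool now (8, 5)


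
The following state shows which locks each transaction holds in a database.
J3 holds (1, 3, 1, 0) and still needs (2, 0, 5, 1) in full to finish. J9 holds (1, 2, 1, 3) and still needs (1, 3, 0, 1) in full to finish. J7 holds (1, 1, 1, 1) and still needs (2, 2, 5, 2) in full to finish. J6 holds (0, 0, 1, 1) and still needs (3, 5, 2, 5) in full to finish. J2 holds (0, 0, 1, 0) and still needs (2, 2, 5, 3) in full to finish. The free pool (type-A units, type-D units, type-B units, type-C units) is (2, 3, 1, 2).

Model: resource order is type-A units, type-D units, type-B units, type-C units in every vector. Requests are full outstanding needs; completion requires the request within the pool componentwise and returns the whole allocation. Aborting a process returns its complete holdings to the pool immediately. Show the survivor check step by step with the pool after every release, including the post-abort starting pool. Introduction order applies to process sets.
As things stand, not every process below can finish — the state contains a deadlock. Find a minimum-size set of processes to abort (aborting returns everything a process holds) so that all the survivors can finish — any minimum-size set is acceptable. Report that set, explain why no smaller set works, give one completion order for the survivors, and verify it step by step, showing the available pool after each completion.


Minimum abort set: J3 and J2.
Key observation: the deadlocked J7 becomes finishable only because J3 and J2 released (1, 3, 2, 0); it completes at step 3 below.
Why nothing smaller works — every single abort fails: J3 alone leaves J7 blocked (short on type-B units); J9 alone leaves J3 blocked (short on type-B units); J7 alone leaves J3 blocked (short on type-B units); J6 alone leaves J3 blocked (short on type-B units); J2 alone leaves J3 blocked (short on type-B units).
Survivors finish in the order: J9, J6, J7. Verifying each step (pool after the aborts first):
  pool = (3, 6, 3, 2)
  J9 needs (1, 3, 0, 1) <= (3, 6, 3, 2) -> finishes; pool += (1, 2, 1, 3) = (4, 8, 4, 5)
  J6 needs (3, 5, 2, 5) <= (4, 8, 4, 5) -> finishes; pool += (0, 0, 1, 1) = (4, 8, 5, 6)
  J7 needs (2, 2, 5, 2) <= (4, 8, 5, 6) -> finishes; pool += (1, 1, 1, 1) = (5, 9, 6, 7)


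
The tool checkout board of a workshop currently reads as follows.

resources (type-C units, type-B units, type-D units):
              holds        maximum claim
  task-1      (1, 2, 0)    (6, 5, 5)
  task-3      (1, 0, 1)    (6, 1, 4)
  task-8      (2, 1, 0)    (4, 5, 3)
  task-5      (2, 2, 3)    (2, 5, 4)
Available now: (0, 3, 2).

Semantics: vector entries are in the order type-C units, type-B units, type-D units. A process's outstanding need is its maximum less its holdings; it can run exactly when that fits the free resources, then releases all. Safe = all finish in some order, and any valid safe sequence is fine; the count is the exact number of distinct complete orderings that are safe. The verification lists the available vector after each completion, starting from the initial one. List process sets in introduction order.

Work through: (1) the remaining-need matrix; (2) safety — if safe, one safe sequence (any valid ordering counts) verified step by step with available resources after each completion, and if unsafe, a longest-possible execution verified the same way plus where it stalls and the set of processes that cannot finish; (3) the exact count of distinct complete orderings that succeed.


(1) Need matrix, components ordered type-C units, type-B units, type-D units:
  task-1: (5, 3, 5)
  task-3: (5, 1, 3)
  task-8: (2, 4, 3)
  task-5: (0, 3, 1)
(2) The state is UNSAFE.
Key observation: type-C units is the bottleneck — with task-5, task-8 done the pool holds (4, 6, 5), short of every remaining need.
Going as far as possible: task-5, task-8; after that, nothing fits. Check, step by step:
  pool = (0, 3, 2)
  task-5: need (0, 3, 1) fits (0, 3, 2); releases (2, 2, 3), pool now (2, 5, 5)
  task-8: need (2, 4, 3) fits (2, 5, 5); releases (2, 1, 0), pool now (4, 6, 5)
  task-1 cannot run: need (5, 3, 5) vs free (4, 6, 5) (insufficient type-C units)
  task-3 cannot run: need (5, 1, 3) vs free (4, 6, 5) (insufficient type-C units)
Processes that can never finish: task-1 and task-3.
(3) Precisely 0 of the possible complete orderings are safe sequences.


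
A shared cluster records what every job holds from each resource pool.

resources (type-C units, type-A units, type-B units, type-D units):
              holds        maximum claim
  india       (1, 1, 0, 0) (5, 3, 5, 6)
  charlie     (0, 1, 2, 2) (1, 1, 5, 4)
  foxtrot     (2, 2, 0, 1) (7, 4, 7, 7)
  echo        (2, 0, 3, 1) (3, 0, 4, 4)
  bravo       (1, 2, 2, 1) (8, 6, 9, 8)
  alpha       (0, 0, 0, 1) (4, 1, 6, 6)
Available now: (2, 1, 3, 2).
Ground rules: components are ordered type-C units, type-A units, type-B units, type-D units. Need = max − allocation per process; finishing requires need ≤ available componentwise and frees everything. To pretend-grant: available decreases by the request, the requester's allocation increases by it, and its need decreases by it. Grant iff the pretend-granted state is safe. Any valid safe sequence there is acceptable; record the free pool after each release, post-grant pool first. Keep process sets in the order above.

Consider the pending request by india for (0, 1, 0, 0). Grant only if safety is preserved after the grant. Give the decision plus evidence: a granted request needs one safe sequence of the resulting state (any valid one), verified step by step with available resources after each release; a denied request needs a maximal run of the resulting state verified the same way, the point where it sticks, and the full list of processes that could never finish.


GRANT — the state after the grant stays safe, e.g. via charlie, echo, alpha, india, foxtrot, bravo.
Key observation: with (2, 0, 3, 2) left after the transfer, charlie can run at once — the state stays safe.
Step-by-step check of the post-grant state:
  pool = (2, 0, 3, 2)
  charlie needs (1, 0, 3, 2) <= (2, 0, 3, 2) -> finishes; pool += (0, 1, 2, 2) = (2, 1, 5, 4)
  echo needs (1, 0, 1, 3) <= (2, 1, 5, 4) -> finishes; pool += (2, 0, 3, 1) = (4, 1, 8, 5)
  alpha needs (4, 1, 6, 5) <= (4, 1, 8, 5) -> finishes; pool += (0, 0, 0, 1) = (4, 1, 8, 6)
  india needs (4, 1, 5, 6) <= (4, 1, 8, 6) -> finishes; pool += (1, 2, 0, 0) = (5, 3, 8, 6)
  foxtrot needs (5, 2, 7, 6) <= (5, 3, 8, 6) -> finishes; pool += (2, 2, 0, 1) = (7, 5, 8, 7)
  bravo needs (7, 4, 7, 7) <= (7, 5, 8, 7) -> finishes; pool += (1, 2, 2, 1) = (8, 7, 10, 8)


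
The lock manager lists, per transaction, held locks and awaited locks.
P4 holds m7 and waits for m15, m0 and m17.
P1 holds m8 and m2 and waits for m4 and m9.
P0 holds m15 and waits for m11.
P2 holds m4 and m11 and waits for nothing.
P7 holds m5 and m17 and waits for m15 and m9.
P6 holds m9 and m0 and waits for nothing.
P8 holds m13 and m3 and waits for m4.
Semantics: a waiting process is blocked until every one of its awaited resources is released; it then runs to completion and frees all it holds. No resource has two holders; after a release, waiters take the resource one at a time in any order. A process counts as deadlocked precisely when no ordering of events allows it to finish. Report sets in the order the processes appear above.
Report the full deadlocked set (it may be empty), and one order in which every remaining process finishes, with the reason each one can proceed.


Nothing here is deadlocked.
Key observation: the wait graph is acyclic; completion cascades from the unblocked processes through everyone else.
One completion order for the rest: P2, P0, P6, P7, P4, P8, P1.
Walking it through:
  run P2 (it waits on nothing); releases m4 and m11
  P0 waits on m11 — all released -> runs and releases m15
  run P6 (it waits on nothing); releases m9 and m0
  P7 waits on m15 and m9 — all released -> runs and releases m5 and m17
  P4 waits on m15, m0 and m17 — all released -> runs and releases m7
  P8 waits on m4 — all released -> runs and releases m13 and m3
  P1 waits on m4 and m9 — all released -> runs and releases m8 and m2


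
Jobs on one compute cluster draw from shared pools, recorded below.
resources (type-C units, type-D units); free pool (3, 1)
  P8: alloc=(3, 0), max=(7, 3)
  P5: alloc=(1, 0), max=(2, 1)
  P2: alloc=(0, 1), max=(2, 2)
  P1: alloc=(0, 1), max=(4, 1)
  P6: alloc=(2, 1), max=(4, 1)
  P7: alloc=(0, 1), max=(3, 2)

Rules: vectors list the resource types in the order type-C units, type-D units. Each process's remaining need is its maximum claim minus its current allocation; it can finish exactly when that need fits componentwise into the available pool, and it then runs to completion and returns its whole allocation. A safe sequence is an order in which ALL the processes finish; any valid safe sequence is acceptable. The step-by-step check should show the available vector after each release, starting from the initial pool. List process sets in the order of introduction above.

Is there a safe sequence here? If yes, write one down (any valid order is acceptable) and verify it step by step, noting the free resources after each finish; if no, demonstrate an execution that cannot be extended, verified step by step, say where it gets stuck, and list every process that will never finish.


SAFE — a valid safe sequence is P5, P6, P7, P1, P2, P8.
Key observation: at P5 the run first touches a limit — (1, 1) against (3, 1), exact on a resource it actually requests.
Walking it through:
  pool = (3, 1)
  run P5 (needs (1, 1), free (3, 1)); after release of (1, 0) the pool is (4, 1)
  run P6 (needs (2, 0), free (4, 1)); after release of (2, 1) the pool is (6, 2)
  run P7 (needs (3, 1), free (6, 2)); after release of (0, 1) the pool is (6, 3)
  run P1 (needs (4, 0), free (6, 3)); after release of (0, 1) the pool is (6, 4)
  run P2 (needs (2, 1), free (6, 4)); after release of (0, 1) the pool is (6, 5)
  run P8 (needs (4, 3), free (6, 5)); after release of (3, 0) the pool is (9, 5)


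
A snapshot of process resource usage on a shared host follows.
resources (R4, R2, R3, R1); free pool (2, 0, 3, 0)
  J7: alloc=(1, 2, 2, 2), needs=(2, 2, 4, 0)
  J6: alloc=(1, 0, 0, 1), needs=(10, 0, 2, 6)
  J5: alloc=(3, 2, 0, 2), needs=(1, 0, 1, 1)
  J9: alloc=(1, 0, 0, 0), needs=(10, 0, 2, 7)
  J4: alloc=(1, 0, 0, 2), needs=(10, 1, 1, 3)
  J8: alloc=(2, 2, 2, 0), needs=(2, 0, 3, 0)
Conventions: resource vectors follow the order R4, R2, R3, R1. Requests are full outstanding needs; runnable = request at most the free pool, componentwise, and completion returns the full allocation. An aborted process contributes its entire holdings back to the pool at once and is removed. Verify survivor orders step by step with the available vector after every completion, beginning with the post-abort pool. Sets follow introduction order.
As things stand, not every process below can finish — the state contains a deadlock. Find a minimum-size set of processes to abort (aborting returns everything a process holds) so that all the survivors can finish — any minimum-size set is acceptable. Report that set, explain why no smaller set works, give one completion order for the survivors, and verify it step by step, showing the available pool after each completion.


The answer: abort J6 and J4.
Key observation: J9 had no path to completion before; after the abort of J6 and J4 ((2, 0, 0, 3) returned), step 4 is where it fits.
Why nothing smaller works — every single abort fails: J7 alone leaves J6 blocked (short on R4 and R1); J6 alone leaves J9 blocked (short on R4 and R1); J5 alone leaves J6 blocked (short on R4 and R1); J9 alone leaves J6 blocked (short on R4 and R1); J4 alone leaves J6 blocked (short on R4); J8 alone leaves J6 blocked (short on R4 and R1).
Survivors finish in the order: J5, J8, J7, J9. Step-by-step check (pool after the aborts first):
  pool = (4, 0, 3, 3)
  run J5 (needs (1, 0, 1, 1), free (4, 0, 3, 3)); after release of (3, 2, 0, 2) the pool is (7, 2, 3, 5)
  run J8 (needs (2, 0, 3, 0), free (7, 2, 3, 5)); after release of (2, 2, 2, 0) the pool is (9, 4, 5, 5)
  run J7 (needs (2, 2, 4, 0), free (9, 4, 5, 5)); after release of (1, 2, 2, 2) the pool is (10, 6, 7, 7)
  run J9 (needs (10, 0, 2, 7), free (10, 6, 7, 7)); after release of (1, 0, 0, 0) the pool is (11, 6, 7, 7)


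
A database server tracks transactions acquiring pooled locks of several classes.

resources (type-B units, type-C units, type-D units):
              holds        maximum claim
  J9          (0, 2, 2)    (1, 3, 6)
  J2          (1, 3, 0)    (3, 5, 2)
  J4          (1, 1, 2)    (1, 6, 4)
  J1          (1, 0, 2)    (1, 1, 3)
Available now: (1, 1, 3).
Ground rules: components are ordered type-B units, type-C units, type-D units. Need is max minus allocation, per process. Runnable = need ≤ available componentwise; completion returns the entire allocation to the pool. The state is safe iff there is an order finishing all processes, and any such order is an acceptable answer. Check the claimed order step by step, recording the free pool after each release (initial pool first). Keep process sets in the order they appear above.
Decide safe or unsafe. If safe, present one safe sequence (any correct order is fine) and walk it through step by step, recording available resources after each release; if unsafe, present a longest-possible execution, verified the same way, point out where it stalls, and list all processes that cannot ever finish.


SAFE — a valid safe sequence is J1, J9, J2, J4.
Key observation: J1 marks the first exact bind of the order: its need (0, 1, 1) fits the free (1, 1, 3) with zero slack on a requested resource.
Walking it through:
  pool = (1, 1, 3)
  J1 needs (0, 1, 1) <= (1, 1, 3) -> finishes; pool += (1, 0, 2) = (2, 1, 5)
  J9 needs (1, 1, 4) <= (2, 1, 5) -> finishes; pool += (0, 2, 2) = (2, 3, 7)
  J2 needs (2, 2, 2) <= (2, 3, 7) -> finishes; pool += (1, 3, 0) = (3, 6, 7)
  J4 needs (0, 5, 2) <= (3, 6, 7) -> finishes; pool += (1, 1, 2) = (4, 7, 9)


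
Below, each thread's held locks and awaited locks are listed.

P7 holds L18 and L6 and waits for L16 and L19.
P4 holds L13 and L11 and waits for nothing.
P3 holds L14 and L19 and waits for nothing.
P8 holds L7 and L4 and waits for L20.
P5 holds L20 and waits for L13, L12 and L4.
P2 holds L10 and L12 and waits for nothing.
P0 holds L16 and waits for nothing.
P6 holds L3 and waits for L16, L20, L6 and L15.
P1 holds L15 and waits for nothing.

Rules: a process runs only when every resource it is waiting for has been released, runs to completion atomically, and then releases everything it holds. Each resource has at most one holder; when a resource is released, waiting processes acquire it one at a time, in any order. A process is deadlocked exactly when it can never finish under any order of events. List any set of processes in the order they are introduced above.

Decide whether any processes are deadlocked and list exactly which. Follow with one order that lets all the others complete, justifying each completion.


Deadlocked: P8, P5 and P6.
Key observation: nobody on the ring P8 -> P5 -> P8 can start until another member finishes, which never happens; P6 waits into the deadlock from upstream.
The rest can finish in the order P1, P0, P2, P3, P7, P4.
Step-by-step check:
  P1: no waits; runs immediately, freeing L15
  P0: no waits; runs immediately, freeing L16
  P2: no waits; runs immediately, freeing L10 and L12
  P3: no waits; runs immediately, freeing L14 and L19
  run P7 (all its waits — L16 and L19 — are resolved); releases L18 and L6
  P4: no waits; runs immediately, freeing L13 and L11


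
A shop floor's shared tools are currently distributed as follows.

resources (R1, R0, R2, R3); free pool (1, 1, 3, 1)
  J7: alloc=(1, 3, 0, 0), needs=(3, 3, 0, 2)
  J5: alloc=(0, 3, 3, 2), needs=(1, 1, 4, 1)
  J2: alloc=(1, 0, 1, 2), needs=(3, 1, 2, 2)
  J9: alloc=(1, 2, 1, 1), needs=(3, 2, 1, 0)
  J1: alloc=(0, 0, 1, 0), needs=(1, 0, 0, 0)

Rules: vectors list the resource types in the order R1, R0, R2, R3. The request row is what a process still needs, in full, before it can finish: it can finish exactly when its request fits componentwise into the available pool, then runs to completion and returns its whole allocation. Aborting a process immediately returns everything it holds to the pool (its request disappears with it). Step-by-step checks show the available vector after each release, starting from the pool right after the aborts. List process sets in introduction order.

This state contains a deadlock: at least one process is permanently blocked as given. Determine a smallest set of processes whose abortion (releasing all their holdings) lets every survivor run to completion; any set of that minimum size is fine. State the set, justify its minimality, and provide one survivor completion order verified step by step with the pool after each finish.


Minimum abort set: J2 and J9.
Key observation: aborting J2 and J9 returns (2, 2, 2, 3), and J7 — hopeless before — runs at step 2 with the returned capacity in the pool.
Why nothing smaller works — every single abort fails: J7 alone leaves J2 blocked (short on R1); J5 alone leaves J7 blocked (short on R1); J2 alone leaves J7 blocked (short on R1); J9 alone leaves J7 blocked (short on R1); J1 alone leaves J7 blocked (short on R1).
One survivor order: J1, J7, J5. Walking it through (post-abort pool first):
  pool = (3, 3, 5, 4)
  J1 needs (1, 0, 0, 0) <= (3, 3, 5, 4) -> finishes; pool += (0, 0, 1, 0) = (3, 3, 6, 4)
  J7 needs (3, 3, 0, 2) <= (3, 3, 6, 4) -> finishes; pool += (1, 3, 0, 0) = (4, 6, 6, 4)
  J5 needs (1, 1, 4, 1) <= (4, 6, 6, 4) -> finishes; pool += (0, 3, 3, 2) = (4, 9, 9, 6)


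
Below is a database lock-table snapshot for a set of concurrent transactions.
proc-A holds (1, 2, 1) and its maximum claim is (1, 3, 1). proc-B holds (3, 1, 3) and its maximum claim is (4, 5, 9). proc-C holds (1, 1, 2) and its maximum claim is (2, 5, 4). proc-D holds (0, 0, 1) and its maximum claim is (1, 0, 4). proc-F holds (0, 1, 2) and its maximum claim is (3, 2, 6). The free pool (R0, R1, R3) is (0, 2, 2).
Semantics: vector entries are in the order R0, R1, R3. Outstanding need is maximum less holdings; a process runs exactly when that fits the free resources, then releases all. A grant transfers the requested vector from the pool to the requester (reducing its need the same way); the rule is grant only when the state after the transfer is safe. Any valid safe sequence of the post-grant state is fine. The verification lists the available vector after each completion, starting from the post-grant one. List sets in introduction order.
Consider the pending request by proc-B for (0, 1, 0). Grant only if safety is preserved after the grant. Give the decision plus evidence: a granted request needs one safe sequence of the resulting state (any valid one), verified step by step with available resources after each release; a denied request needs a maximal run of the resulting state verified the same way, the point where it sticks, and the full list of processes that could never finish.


DENY. Granting would leave the state unsafe.
Key observation: after proc-A, proc-D the pool peaks at (1, 3, 4), and each blocked process is short somewhere: proc-B on R3; proc-C on R1; proc-F on R0.
On the post-grant state, proc-A, proc-D is a maximal run — nothing extends it. Walking it through:
  pool = (0, 1, 2)
  proc-A: need (0, 1, 0) fits (0, 1, 2); releases (1, 2, 1), pool now (1, 3, 3)
  proc-D: need (1, 0, 3) fits (1, 3, 3); releases (0, 0, 1), pool now (1, 3, 4)
  proc-B cannot run: need (1, 3, 6) vs free (1, 3, 4) (insufficient R3)
  proc-C cannot run: need (1, 4, 2) vs free (1, 3, 4) (insufficient R1)
  proc-F cannot run: need (3, 1, 4) vs free (1, 3, 4) (insufficient R0)
Processes that could never finish after the grant: proc-B, proc-C and proc-F.


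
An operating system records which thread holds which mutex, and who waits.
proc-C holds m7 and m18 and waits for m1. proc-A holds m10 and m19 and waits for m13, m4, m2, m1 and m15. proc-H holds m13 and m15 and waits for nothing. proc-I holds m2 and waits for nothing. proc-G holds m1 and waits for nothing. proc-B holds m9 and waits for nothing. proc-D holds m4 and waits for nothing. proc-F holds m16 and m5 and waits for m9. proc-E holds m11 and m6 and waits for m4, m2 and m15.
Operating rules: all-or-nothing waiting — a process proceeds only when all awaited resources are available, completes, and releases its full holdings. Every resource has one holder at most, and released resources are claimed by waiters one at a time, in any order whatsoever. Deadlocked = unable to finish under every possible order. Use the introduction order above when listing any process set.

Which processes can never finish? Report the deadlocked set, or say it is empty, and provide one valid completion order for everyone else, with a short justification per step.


No process is deadlocked.
Key observation: the wait relation is loop-free; peeling off processes with no waits unwinds the whole state.
A valid finishing order for the others: proc-I, proc-H, proc-B, proc-F, proc-D, proc-E, proc-G, proc-A, proc-C.
Walking it through:
  run proc-I (it waits on nothing); releases m2
  run proc-H (it waits on nothing); releases m13 and m15
  run proc-B (it waits on nothing); releases m9
  run proc-F (all its waits — m9 — are resolved); releases m16 and m5
  run proc-D (it waits on nothing); releases m4
  run proc-E (all its waits — m4, m2 and m15 — are resolved); releases m11 and m6
  run proc-G (it waits on nothing); releases m1
  run proc-A (all its waits — m13, m4, m2, m1 and m15 — are resolved); releases m10 and m19
  run proc-C (all its waits — m1 — are resolved); releases m7 and m18


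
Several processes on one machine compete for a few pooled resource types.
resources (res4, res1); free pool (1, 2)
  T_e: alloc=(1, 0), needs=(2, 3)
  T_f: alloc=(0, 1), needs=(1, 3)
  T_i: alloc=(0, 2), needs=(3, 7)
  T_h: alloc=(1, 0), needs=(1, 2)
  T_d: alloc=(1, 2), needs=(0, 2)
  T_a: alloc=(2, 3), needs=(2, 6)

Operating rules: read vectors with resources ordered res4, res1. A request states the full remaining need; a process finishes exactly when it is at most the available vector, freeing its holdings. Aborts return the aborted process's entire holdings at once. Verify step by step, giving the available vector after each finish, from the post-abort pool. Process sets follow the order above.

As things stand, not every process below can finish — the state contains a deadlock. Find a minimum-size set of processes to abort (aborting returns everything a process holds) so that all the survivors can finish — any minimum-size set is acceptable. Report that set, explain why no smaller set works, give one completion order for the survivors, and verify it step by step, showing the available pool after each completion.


Minimum abort set: T_i.
Key observation: T_a was stuck for good until T_i gave back (0, 2); in the order shown it finishes at step 3.
Minimality: the empty abort set fails — the state is deadlocked as it stands.
Survivors finish in the order: T_d, T_f, T_a, T_h, T_e. Verifying each step (pool after the aborts first):
  pool = (1, 4)
  T_d needs (0, 2) <= (1, 4) -> finishes; pool += (1, 2) = (2, 6)
  T_f needs (1, 3) <= (2, 6) -> finishes; pool += (0, 1) = (2, 7)
  T_a needs (2, 6) <= (2, 7) -> finishes; pool += (2, 3) = (4, 10)
  T_h needs (1, 2) <= (4, 10) -> finishes; pool += (1, 0) = (5, 10)
  T_e needs (2, 3) <= (5, 10) -> finishes; pool += (1, 0) = (6, 10)


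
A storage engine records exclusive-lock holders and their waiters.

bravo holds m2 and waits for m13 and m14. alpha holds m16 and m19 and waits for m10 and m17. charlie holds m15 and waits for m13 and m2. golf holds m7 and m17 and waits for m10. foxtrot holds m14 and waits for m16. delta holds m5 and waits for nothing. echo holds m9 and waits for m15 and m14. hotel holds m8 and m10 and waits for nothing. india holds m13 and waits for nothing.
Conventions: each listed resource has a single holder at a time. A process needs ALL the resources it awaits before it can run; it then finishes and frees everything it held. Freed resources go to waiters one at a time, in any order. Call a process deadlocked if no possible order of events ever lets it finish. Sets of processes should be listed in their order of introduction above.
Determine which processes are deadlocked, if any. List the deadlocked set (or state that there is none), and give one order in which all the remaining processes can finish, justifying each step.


The deadlocked set is empty.
Key observation: the waits form no ring: some process can always run, and its releases unblock the others one by one.
The rest can finish in the order hotel, golf, india, alpha, delta, foxtrot, bravo, charlie, echo.
Walking it through:
  run hotel (it waits on nothing); releases m8 and m10
  run golf (all its waits — m10 — are resolved); releases m7 and m17
  run india (it waits on nothing); releases m13
  run alpha (all its waits — m10 and m17 — are resolved); releases m16 and m19
  run delta (it waits on nothing); releases m5
  run foxtrot (all its waits — m16 — are resolved); releases m14
  run bravo (all its waits — m13 and m14 — are resolved); releases m2
  run charlie (all its waits — m13 and m2 — are resolved); releases m15
  run echo (all its waits — m15 and m14 — are resolved); releases m9


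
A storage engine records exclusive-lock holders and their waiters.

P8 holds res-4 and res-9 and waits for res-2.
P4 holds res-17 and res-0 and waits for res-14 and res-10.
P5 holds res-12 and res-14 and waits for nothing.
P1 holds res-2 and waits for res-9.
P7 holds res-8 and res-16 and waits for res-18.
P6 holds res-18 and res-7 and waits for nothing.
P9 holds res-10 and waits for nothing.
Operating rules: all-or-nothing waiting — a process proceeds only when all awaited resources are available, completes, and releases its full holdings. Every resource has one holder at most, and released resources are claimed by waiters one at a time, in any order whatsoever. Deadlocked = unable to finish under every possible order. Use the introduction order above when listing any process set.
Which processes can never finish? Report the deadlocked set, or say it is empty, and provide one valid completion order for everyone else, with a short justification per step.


Deadlocked: P8 and P1.
Key observation: the waits loop around P8 -> P1 -> P8 with no way out; no other process is dragged down with it.
A valid finishing order for the others: P5, P6, P9, P7, P4.
Step-by-step check:
  run P5 (it waits on nothing); releases res-12 and res-14
  run P6 (it waits on nothing); releases res-18 and res-7
  run P9 (it waits on nothing); releases res-10
  run P7 (all its waits — res-18 — are resolved); releases res-8 and res-16
  run P4 (all its waits — res-14 and res-10 — are resolved); releases res-17 and res-0


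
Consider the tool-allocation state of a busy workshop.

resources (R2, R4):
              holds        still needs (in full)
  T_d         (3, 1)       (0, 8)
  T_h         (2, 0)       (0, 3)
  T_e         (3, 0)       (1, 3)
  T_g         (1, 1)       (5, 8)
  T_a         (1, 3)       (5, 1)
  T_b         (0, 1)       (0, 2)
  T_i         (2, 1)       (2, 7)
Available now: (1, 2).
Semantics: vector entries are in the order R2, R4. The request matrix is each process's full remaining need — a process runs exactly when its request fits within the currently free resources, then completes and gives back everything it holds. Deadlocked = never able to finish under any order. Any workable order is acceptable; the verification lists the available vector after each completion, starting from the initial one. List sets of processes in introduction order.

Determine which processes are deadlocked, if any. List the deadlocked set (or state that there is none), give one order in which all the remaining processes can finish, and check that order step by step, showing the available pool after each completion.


Deadlocked: T_d, T_g and T_i.
Key observation: the wall is R4: completing T_b, T_h, T_e, T_a brings the pool only to (7, 6), and all the rest need more.
The rest can finish in the order T_b, T_h, T_e, T_a. Verifying each step:
  pool = (1, 2)
  run T_b (needs (0, 2), free (1, 2)); after release of (0, 1) the pool is (1, 3)
  run T_h (needs (0, 3), free (1, 3)); after release of (2, 0) the pool is (3, 3)
  run T_e (needs (1, 3), free (3, 3)); after release of (3, 0) the pool is (6, 3)
  run T_a (needs (5, 1), free (6, 3)); after release of (1, 3) the pool is (7, 6)
The stuck group stays short no matter what:
  blocked: T_d wants (0, 8), pool (7, 6) — not enough R4
  blocked: T_g wants (5, 8), pool (7, 6) — not enough R4
  blocked: T_i wants (2, 7), pool (7, 6) — not enough R4


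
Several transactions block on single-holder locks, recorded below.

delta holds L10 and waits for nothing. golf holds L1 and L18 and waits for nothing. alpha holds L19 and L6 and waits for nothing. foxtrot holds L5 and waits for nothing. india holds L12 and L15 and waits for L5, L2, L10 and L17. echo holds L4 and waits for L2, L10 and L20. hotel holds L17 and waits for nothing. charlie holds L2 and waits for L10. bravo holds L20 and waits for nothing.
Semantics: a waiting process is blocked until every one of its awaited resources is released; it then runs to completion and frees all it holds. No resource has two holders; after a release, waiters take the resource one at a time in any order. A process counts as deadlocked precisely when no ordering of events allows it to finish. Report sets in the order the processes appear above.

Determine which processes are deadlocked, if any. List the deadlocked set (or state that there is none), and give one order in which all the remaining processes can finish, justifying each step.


No process is deadlocked.
Key observation: the wait graph is acyclic; completion cascades from the unblocked processes through everyone else.
One completion order for the rest: golf, bravo, foxtrot, hotel, delta, alpha, charlie, india, echo.
Step-by-step check:
  run golf (it waits on nothing); releases L1 and L18
  run bravo (it waits on nothing); releases L20
  run foxtrot (it waits on nothing); releases L5
  run hotel (it waits on nothing); releases L17
  run delta (it waits on nothing); releases L10
  run alpha (it waits on nothing); releases L19 and L6
  charlie: everything it awaited (L10) is free; runs, freeing L2
  india: everything it awaited (L5, L2, L10 and L17) is free; runs, freeing L12 and L15
  echo: everything it awaited (L2, L10 and L20) is free; runs, freeing L4


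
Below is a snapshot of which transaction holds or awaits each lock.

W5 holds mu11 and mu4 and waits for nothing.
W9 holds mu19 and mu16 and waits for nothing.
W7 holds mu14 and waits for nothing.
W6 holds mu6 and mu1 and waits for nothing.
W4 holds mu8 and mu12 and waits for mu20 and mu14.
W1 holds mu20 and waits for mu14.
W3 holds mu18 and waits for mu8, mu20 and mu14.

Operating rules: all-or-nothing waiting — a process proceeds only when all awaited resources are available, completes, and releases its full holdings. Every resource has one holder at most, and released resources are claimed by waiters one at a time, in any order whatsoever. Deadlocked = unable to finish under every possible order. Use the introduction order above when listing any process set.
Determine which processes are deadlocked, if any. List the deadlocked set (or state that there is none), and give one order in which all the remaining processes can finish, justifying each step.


No process is deadlocked.
Key observation: the waits form no ring: some process can always run, and its releases unblock the others one by one.
One completion order for the rest: W7, W9, W1, W4, W3, W6, W5.
Verifying each step:
  W7: no waits; runs immediately, freeing mu14
  W9: no waits; runs immediately, freeing mu19 and mu16
  W1 waits on mu14 — all released -> runs and releases mu20
  W4 waits on mu20 and mu14 — all released -> runs and releases mu8 and mu12
  W3 waits on mu8, mu20 and mu14 — all released -> runs and releases mu18
  W6: no waits; runs immediately, freeing mu6 and mu1
  W5: no waits; runs immediately, freeing mu11 and mu4


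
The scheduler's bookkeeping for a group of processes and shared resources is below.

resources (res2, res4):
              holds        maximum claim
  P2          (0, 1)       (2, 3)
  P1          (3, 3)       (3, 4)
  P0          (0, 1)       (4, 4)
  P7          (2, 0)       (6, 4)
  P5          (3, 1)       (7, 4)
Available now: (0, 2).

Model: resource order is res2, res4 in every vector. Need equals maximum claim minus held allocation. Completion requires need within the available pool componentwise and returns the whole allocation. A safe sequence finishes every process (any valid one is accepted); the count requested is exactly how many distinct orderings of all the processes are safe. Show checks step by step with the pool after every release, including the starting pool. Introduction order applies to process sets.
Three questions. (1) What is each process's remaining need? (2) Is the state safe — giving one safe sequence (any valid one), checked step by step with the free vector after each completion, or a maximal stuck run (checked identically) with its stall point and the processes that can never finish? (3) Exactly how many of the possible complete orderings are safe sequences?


(1) Remaining need (order res2, res4):
  P2: (2, 2)
  P1: (0, 1)
  P0: (4, 3)
  P7: (4, 4)
  P5: (4, 3)
(2) The state is UNSAFE.
Key observation: even finishing P1, P2 leaves just (3, 6) free — too little res2 for any of the remaining processes.
The run P1, P2 cannot be extended any further. Walking it through:
  pool = (0, 2)
  P1: need (0, 1) fits (0, 2); releases (3, 3), pool now (3, 5)
  P2: need (2, 2) fits (3, 5); releases (0, 1), pool now (3, 6)
  blocked: P0 wants (4, 3), pool (3, 6) — not enough res2
  blocked: P7 wants (4, 4), pool (3, 6) — not enough res2
  blocked: P5 wants (4, 3), pool (3, 6) — not enough res2
Never able to finish: P0, P7 and P5.
(3) Exactly 0 of the possible complete orderings are safe sequences.
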